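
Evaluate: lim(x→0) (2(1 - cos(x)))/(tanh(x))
This is a 0/0 indeterminate form.

Apply L'Hôpital's rule: differentiate numerator and denominator separately.
  f(x) = 2 - 2·cos(x)   ⇒   f'(x) = 2·sin(x)
  g(x) = tanh(x)   ⇒   g'(x) = 1 - tanh(x)^2
  lim(x→0) f'(x)/g'(x) = lim(x→0) (2·sin(x))/(1 - tanh(x)^2)
  = 0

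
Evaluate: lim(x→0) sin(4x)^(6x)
This is an exponential indeterminate form.

For exponential indeterminate forms, take the natural log:
  Let L = lim(x→0) sin(4x)^(6x)
  Then ln(L) = lim(x→0) [exponent × ln(base)]
  Evaluate using L'Hôpital or standard limits, then exponentiate.
  L = 1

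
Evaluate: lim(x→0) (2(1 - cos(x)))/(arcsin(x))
This is a 0/0 indeterminate form.

Apply L'Hôpital's rule: differentiate numerator and denominator separately.
  f(x) = 2 - 2·cos(x)   ⇒   f'(x) = 2·sin(x)
  g(x) = asin(x)   ⇒   g'(x) = 1/sqrt(1 - x^2)
  lim(x→0) f'(x)/g'(x) = lim(x→0) (2·sin(x))/(1/sqrt(1 - x^2))
  = 0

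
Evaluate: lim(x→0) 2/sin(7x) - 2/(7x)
This is an ∞-∞ indeterminate form.

Combine fractions or rationalize to convert ∞-∞ to 0/0 form:
  lim(x→0) 2/sin(7x) - 2/(7x) = 0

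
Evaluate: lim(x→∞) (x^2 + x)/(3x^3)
This is an ∞/∞ indeterminate form.

Apply L'Hôpital's rule: differentiate numerator and denominator separately.
  f(x) = x^2 + x   ⇒   f'(x) = 2·x + 1
  g(x) = 3·x^3   ⇒   g'(x) = 9·x^2
  lim(x→∞) f'(x)/g'(x) = lim(x→∞) (2·x + 1)/(9·x^2)
  = 0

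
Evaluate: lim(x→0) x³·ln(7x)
This is a 0·∞ indeterminate form.

Rewrite 0·∞ as a quotient (0/0 or ∞/∞ form), then apply L'Hôpital's rule:
  lim(x→0) x³·ln(7x) = 0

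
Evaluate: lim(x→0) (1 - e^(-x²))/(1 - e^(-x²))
This is a 0/0 indeterminate form.

Apply L'Hôpital's rule: differentiate numerator and denominator separately.
  f(x) = 1 - e^(-x^2)   ⇒   f'(x) = 2·x·e^(-x^2)
  g(x) = 1 - e^(-x^2)   ⇒   g'(x) = 2·x·e^(-x^2)
  lim(x→0) f'(x)/g'(x) = lim(x→0) (2·x·e^(-x^2))/(2·x·e^(-x^2))
  = 1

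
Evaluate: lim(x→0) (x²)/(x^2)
This is a 0/0 indeterminate form.

Apply L'Hôpital's rule: differentiate numerator and denominator separately.
  f(x) = x^2   ⇒   f'(x) = 2·x
  g(x) = x^2   ⇒   g'(x) = 2·x
  lim(x→0) f'(x)/g'(x) = lim(x→0) (2·x)/(2·x)
  = 1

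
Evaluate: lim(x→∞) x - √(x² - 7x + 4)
This is an ∞-∞ indeterminate form.

Combine fractions or rationalize to convert ∞-∞ to 0/0 form:
  lim(x→∞) x - √(x² - 7x + 4) = 7/2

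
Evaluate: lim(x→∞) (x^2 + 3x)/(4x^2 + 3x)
This is an ∞/∞ indeterminate form.

Apply L'Hôpital's rule: differentiate numerator and denominator separately.
  f(x) = x^2 + 3·x   ⇒   f'(x) = 2·x + 3
  g(x) = 4·x^2 + 3·x   ⇒   g'(x) = 8·x + 3
  lim(x→∞) f'(x)/g'(x) = lim(x→∞) (2·x + 3)/(8·x + 3)
  = 1/4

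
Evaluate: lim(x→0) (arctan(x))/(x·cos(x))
This is a 0/0 indeterminate form.

Apply L'Hôpital's rule: differentiate numerator and denominator separately.
  f(x) = atan(x)   ⇒   f'(x) = 1/(x^2 + 1)
  g(x) = x·cos(x)   ⇒   g'(x) = -x·sin(x) + cos(x)
  lim(x→0) f'(x)/g'(x) = lim(x→0) (1/(x^2 + 1))/(-x·sin(x) + cos(x))
  = 1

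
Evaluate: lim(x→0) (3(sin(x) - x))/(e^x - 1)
This is a 0/0 indeterminate form.

Apply L'Hôpital's rule: differentiate numerator and denominator separately.
  f(x) = -3·x + 3·sin(x)   ⇒   f'(x) = 3·cos(x) - 3
  g(x) = e^(x) - 1   ⇒   g'(x) = e^(x)
  lim(x→0) f'(x)/g'(x) = lim(x→0) (3·cos(x) - 3)/(e^(x))
  = 0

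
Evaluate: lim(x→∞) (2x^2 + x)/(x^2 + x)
This is an ∞/∞ indeterminate form.

Apply L'Hôpital's rule: differentiate numerator and denominator separately.
  f(x) = 2·x^2 + x   ⇒   f'(x) = 4·x + 1
  g(x) = x^2 + x   ⇒   g'(x) = 2·x + 1
  lim(x→∞) f'(x)/g'(x) = lim(x→∞) (4·x + 1)/(2·x + 1)
  = 2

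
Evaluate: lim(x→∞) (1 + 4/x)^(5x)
This is an exponential indeterminate form.

For exponential indeterminate forms, take the natural log:
  Let L = lim(x→∞) (1 + 4/x)^(5x)
  Then ln(L) = lim(x→∞) [exponent × ln(base)]
  Evaluate using L'Hôpital or standard limits, then exponentiate.
  L = e^(20)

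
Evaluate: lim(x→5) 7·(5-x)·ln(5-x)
This is a 0·∞ indeterminate form.

Rewrite 0·∞ as a quotient (0/0 or ∞/∞ form), then apply L'Hôpital's rule:
  lim(x→5) 7·(5-x)·ln(5-x) = 0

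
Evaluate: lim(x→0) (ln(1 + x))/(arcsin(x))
This is a 0/0 indeterminate form.

Apply L'Hôpital's rule: differentiate numerator and denominator separately.
  f(x) = ln(x + 1)   ⇒   f'(x) = 1/(x + 1)
  g(x) = asin(x)   ⇒   g'(x) = 1/sqrt(1 - x^2)
  lim(x→0) f'(x)/g'(x) = lim(x→0) (1/(x + 1))/(1/sqrt(1 - x^2))
  = 1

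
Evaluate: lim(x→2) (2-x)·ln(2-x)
This is a 0·∞ indeterminate form.

Rewrite 0·∞ as a quotient (0/0 or ∞/∞ form), then apply L'Hôpital's rule:
  lim(x→2) (2-x)·ln(2-x) = 0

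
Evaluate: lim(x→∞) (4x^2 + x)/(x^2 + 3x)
This is an ∞/∞ indeterminate form.

Apply L'Hôpital's rule: differentiate numerator and denominator separately.
  f(x) = 4·x^2 + x   ⇒   f'(x) = 8·x + 1
  g(x) = x^2 + 3·x   ⇒   g'(x) = 2·x + 3
  lim(x→∞) f'(x)/g'(x) = lim(x→∞) (8·x + 1)/(2·x + 3)
  = 4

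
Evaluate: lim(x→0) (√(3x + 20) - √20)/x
This is a standard limit.

Factor or rationalize the expression:
  lim(x→0) (√(3x + 20) - √20)/x = 3·sqrt(5)/20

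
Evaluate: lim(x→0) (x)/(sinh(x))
This is a 0/0 indeterminate form.

Apply L'Hôpital's rule: differentiate numerator and denominator separately.
  f(x) = x   ⇒   f'(x) = 1
  g(x) = sinh(x)   ⇒   g'(x) = cosh(x)
  lim(x→0) f'(x)/g'(x) = lim(x→0) (1)/(cosh(x))
  = 1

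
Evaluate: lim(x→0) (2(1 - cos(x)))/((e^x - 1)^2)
This is a 0/0 indeterminate form.

Apply L'Hôpital's rule: differentiate numerator and denominator separately.
  f(x) = 2 - 2·cos(x)   ⇒   f'(x) = 2·sin(x)
  g(x) = (e^(x) - 1)^2   ⇒   g'(x) = 2·(e^(x) - 1)·e^(x)
  lim(x→0) f'(x)/g'(x) = lim(x→0) (2·sin(x))/(2·(e^(x) - 1)·e^(x))
  = 1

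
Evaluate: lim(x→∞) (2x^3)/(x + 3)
This is an ∞/∞ indeterminate form.

Apply L'Hôpital's rule: differentiate numerator and denominator separately.
  f(x) = 2·x^3   ⇒   f'(x) = 6·x^2
  g(x) = x + 3   ⇒   g'(x) = 1
  lim(x→∞) f'(x)/g'(x) = lim(x→∞) (6·x^2)/(1)
  = ∞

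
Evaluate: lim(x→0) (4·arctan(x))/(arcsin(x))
This is a 0/0 indeterminate form.

Apply L'Hôpital's rule: differentiate numerator and denominator separately.
  f(x) = 4·atan(x)   ⇒   f'(x) = 4/(x^2 + 1)
  g(x) = asin(x)   ⇒   g'(x) = 1/sqrt(1 - x^2)
  lim(x→0) f'(x)/g'(x) = lim(x→0) (4/(x^2 + 1))/(1/sqrt(1 - x^2))
  = 4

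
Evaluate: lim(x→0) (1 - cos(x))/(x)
This is a 0/0 indeterminate form.

Apply L'Hôpital's rule: differentiate numerator and denominator separately.
  f(x) = 1 - cos(x)   ⇒   f'(x) = sin(x)
  g(x) = x   ⇒   g'(x) = 1
  lim(x→0) f'(x)/g'(x) = lim(x→0) (sin(x))/(1)
  = 0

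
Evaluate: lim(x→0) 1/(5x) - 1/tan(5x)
This is an ∞-∞ indeterminate form.

Combine fractions or rationalize to convert ∞-∞ to 0/0 form:
  lim(x→0) 1/(5x) - 1/tan(5x) = 0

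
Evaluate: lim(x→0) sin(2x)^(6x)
This is an exponential indeterminate form.

For exponential indeterminate forms, take the natural log:
  Let L = lim(x→0) sin(2x)^(6x)
  Then ln(L) = lim(x→0) [exponent × ln(base)]
  Evaluate using L'Hôpital or standard limits, then exponentiate.
  L = 1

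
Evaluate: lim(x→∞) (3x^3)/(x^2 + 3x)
This is an ∞/∞ indeterminate form.

Apply L'Hôpital's rule: differentiate numerator and denominator separately.
  f(x) = 3·x^3   ⇒   f'(x) = 9·x^2
  g(x) = x^2 + 3·x   ⇒   g'(x) = 2·x + 3
  lim(x→∞) f'(x)/g'(x) = lim(x→∞) (9·x^2)/(2·x + 3)
  = ∞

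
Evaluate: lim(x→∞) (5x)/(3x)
This is an ∞/∞ indeterminate form.

Apply L'Hôpital's rule: differentiate numerator and denominator separately.
  f(x) = 5·x   ⇒   f'(x) = 5
  g(x) = 3·x   ⇒   g'(x) = 3
  lim(x→∞) f'(x)/g'(x) = lim(x→∞) (5)/(3)
  = 5/3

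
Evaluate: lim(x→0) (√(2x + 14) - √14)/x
This is a standard limit.

Factor or rationalize the expression:
  lim(x→0) (√(2x + 14) - √14)/x = sqrt(14)/14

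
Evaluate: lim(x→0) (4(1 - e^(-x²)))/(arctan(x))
This is a 0/0 indeterminate form.

Apply L'Hôpital's rule: differentiate numerator and denominator separately.
  f(x) = 4 - 4·e^(-x^2)   ⇒   f'(x) = 8·x·e^(-x^2)
  g(x) = atan(x)   ⇒   g'(x) = 1/(x^2 + 1)
  lim(x→0) f'(x)/g'(x) = lim(x→0) (8·x·e^(-x^2))/(1/(x^2 + 1))
  = 0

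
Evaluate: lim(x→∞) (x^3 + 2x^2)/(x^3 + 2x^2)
This is an ∞/∞ indeterminate form.

Apply L'Hôpital's rule: differentiate numerator and denominator separately.
  f(x) = x^3 + 2·x^2   ⇒   f'(x) = 3·x^2 + 4·x
  g(x) = x^3 + 2·x^2   ⇒   g'(x) = 3·x^2 + 4·x
  lim(x→∞) f'(x)/g'(x) = lim(x→∞) (3·x^2 + 4·x)/(3·x^2 + 4·x)
  = 1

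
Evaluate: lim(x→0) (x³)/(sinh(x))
This is a 0/0 indeterminate form.

Apply L'Hôpital's rule: differentiate numerator and denominator separately.
  f(x) = x^3   ⇒   f'(x) = 3·x^2
  g(x) = sinh(x)   ⇒   g'(x) = cosh(x)
  lim(x→0) f'(x)/g'(x) = lim(x→0) (3·x^2)/(cosh(x))
  = 0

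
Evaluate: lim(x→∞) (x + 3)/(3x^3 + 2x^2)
This is an ∞/∞ indeterminate form.

Apply L'Hôpital's rule: differentiate numerator and denominator separately.
  f(x) = x + 3   ⇒   f'(x) = 1
  g(x) = 3·x^3 + 2·x^2   ⇒   g'(x) = 9·x^2 + 4·x
  lim(x→∞) f'(x)/g'(x) = lim(x→∞) (1)/(9·x^2 + 4·x)
  = 0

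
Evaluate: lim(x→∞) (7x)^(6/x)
This is an exponential indeterminate form.

For exponential indeterminate forms, take the natural log:
  Let L = lim(x→∞) (7x)^(6/x)
  Then ln(L) = lim(x→∞) [exponent × ln(base)]
  Evaluate using L'Hôpital or standard limits, then exponentiate.
  L = 1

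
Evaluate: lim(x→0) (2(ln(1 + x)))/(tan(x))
This is a 0/0 indeterminate form.

Apply L'Hôpital's rule: differentiate numerator and denominator separately.
  f(x) = 2·ln(x + 1)   ⇒   f'(x) = 2/(x + 1)
  g(x) = tan(x)   ⇒   g'(x) = tan(x)^2 + 1
  lim(x→0) f'(x)/g'(x) = lim(x→0) (2/(x + 1))/(tan(x)^2 + 1)
  = 2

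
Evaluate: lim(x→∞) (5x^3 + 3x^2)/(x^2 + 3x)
This is an ∞/∞ indeterminate form.

Apply L'Hôpital's rule: differentiate numerator and denominator separately.
  f(x) = 5·x^3 + 3·x^2   ⇒   f'(x) = 15·x^2 + 6·x
  g(x) = x^2 + 3·x   ⇒   g'(x) = 2·x + 3
  lim(x→∞) f'(x)/g'(x) = lim(x→∞) (15·x^2 + 6·x)/(2·x + 3)
  = ∞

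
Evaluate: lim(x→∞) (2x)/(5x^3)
This is an ∞/∞ indeterminate form.

Apply L'Hôpital's rule: differentiate numerator and denominator separately.
  f(x) = 2·x   ⇒   f'(x) = 2
  g(x) = 5·x^3   ⇒   g'(x) = 15·x^2
  lim(x→∞) f'(x)/g'(x) = lim(x→∞) (2)/(15·x^2)
  = 0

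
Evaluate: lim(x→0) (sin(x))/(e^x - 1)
This is a 0/0 indeterminate form.

Apply L'Hôpital's rule: differentiate numerator and denominator separately.
  f(x) = sin(x)   ⇒   f'(x) = cos(x)
  g(x) = e^(x) - 1   ⇒   g'(x) = e^(x)
  lim(x→0) f'(x)/g'(x) = lim(x→0) (cos(x))/(e^(x))
  = 1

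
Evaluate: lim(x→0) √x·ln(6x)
This is a 0·∞ indeterminate form.

Rewrite 0·∞ as a quotient (0/0 or ∞/∞ form), then apply L'Hôpital's rule:
  lim(x→0) √x·ln(6x) = 0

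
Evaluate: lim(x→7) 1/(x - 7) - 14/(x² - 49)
This is an ∞-∞ indeterminate form.

Combine fractions or rationalize to convert ∞-∞ to 0/0 form:
  lim(x→7) 1/(x - 7) - 14/(x² - 49) = 1/14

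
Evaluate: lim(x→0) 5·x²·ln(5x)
This is a 0·∞ indeterminate form.

Rewrite 0·∞ as a quotient (0/0 or ∞/∞ form), then apply L'Hôpital's rule:
  lim(x→0) 5·x²·ln(5x) = 0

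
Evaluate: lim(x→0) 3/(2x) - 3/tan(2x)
This is an ∞-∞ indeterminate form.

Combine fractions or rationalize to convert ∞-∞ to 0/0 form:
  lim(x→0) 3/(2x) - 3/tan(2x) = 0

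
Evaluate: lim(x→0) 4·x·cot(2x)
This is a 0·∞ indeterminate form.

Rewrite 0·∞ as a quotient (0/0 or ∞/∞ form), then apply L'Hôpital's rule:
  lim(x→0) 4·x·cot(2x) = 2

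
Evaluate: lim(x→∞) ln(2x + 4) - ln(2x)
This is an ∞-∞ indeterminate form.

Combine fractions or rationalize to convert ∞-∞ to 0/0 form:
  lim(x→∞) ln(2x + 4) - ln(2x) = 0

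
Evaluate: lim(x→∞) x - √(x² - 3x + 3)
This is an ∞-∞ indeterminate form.

Combine fractions or rationalize to convert ∞-∞ to 0/0 form:
  lim(x→∞) x - √(x² - 3x + 3) = 3/2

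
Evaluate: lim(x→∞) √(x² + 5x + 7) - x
This is an ∞-∞ indeterminate form.

Combine fractions or rationalize to convert ∞-∞ to 0/0 form:
  lim(x→∞) √(x² + 5x + 7) - x = 5/2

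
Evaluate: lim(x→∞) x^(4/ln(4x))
This is an exponential indeterminate form.

For exponential indeterminate forms, take the natural log:
  Let L = lim(x→∞) x^(4/ln(4x))
  Then ln(L) = lim(x→∞) [exponent × ln(base)]
  Evaluate using L'Hôpital or standard limits, then exponentiate.
  L = e^(4)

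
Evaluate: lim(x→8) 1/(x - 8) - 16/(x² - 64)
This is an ∞-∞ indeterminate form.

Combine fractions or rationalize to convert ∞-∞ to 0/0 form:
  lim(x→8) 1/(x - 8) - 16/(x² - 64) = 1/16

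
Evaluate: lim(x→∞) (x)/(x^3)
This is an ∞/∞ indeterminate form.

Apply L'Hôpital's rule: differentiate numerator and denominator separately.
  f(x) = x   ⇒   f'(x) = 1
  g(x) = x^3   ⇒   g'(x) = 3·x^2
  lim(x→∞) f'(x)/g'(x) = lim(x→∞) (1)/(3·x^2)
  = 0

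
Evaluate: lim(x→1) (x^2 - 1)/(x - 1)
This is a standard limit.

Factor or rationalize the expression:
  lim(x→1) (x^2 - 1)/(x - 1) = 2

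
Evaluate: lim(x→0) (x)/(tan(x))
This is a 0/0 indeterminate form.

Apply L'Hôpital's rule: differentiate numerator and denominator separately.
  f(x) = x   ⇒   f'(x) = 1
  g(x) = tan(x)   ⇒   g'(x) = tan(x)^2 + 1
  lim(x→0) f'(x)/g'(x) = lim(x→0) (1)/(tan(x)^2 + 1)
  = 1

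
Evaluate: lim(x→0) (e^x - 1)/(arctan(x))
This is a 0/0 indeterminate form.

Apply L'Hôpital's rule: differentiate numerator and denominator separately.
  f(x) = e^(x) - 1   ⇒   f'(x) = e^(x)
  g(x) = atan(x)   ⇒   g'(x) = 1/(x^2 + 1)
  lim(x→0) f'(x)/g'(x) = lim(x→0) (e^(x))/(1/(x^2 + 1))
  = 1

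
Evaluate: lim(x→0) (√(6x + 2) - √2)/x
This is a standard limit.

Factor or rationalize the expression:
  lim(x→0) (√(6x + 2) - √2)/x = 3·sqrt(2)/2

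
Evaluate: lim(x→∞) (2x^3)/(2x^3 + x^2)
This is an ∞/∞ indeterminate form.

Apply L'Hôpital's rule: differentiate numerator and denominator separately.
  f(x) = 2·x^3   ⇒   f'(x) = 6·x^2
  g(x) = 2·x^3 + x^2   ⇒   g'(x) = 6·x^2 + 2·x
  lim(x→∞) f'(x)/g'(x) = lim(x→∞) (6·x^2)/(6·x^2 + 2·x)
  = 1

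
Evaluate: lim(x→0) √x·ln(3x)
This is a 0·∞ indeterminate form.

Rewrite 0·∞ as a quotient (0/0 or ∞/∞ form), then apply L'Hôpital's rule:
  lim(x→0) √x·ln(3x) = 0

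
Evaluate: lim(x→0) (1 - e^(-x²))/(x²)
This is a 0/0 indeterminate form.

Apply L'Hôpital's rule: differentiate numerator and denominator separately.
  f(x) = 1 - e^(-x^2)   ⇒   f'(x) = 2·x·e^(-x^2)
  g(x) = x^2   ⇒   g'(x) = 2·x
  lim(x→0) f'(x)/g'(x) = lim(x→0) (2·x·e^(-x^2))/(2·x)
  = 1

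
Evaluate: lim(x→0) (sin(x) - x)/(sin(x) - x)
This is a 0/0 indeterminate form.

Apply L'Hôpital's rule: differentiate numerator and denominator separately.
  f(x) = -x + sin(x)   ⇒   f'(x) = cos(x) - 1
  g(x) = -x + sin(x)   ⇒   g'(x) = cos(x) - 1
  lim(x→0) f'(x)/g'(x) = lim(x→0) (cos(x) - 1)/(cos(x) - 1)
  = 1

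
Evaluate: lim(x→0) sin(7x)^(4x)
This is an exponential indeterminate form.

For exponential indeterminate forms, take the natural log:
  Let L = lim(x→0) sin(7x)^(4x)
  Then ln(L) = lim(x→0) [exponent × ln(base)]
  Evaluate using L'Hôpital or standard limits, then exponentiate.
  L = 1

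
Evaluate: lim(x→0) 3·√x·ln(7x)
This is a 0·∞ indeterminate form.

Rewrite 0·∞ as a quotient (0/0 or ∞/∞ form), then apply L'Hôpital's rule:
  lim(x→0) 3·√x·ln(7x) = 0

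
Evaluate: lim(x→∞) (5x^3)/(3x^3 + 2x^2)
This is an ∞/∞ indeterminate form.

Apply L'Hôpital's rule: differentiate numerator and denominator separately.
  f(x) = 5·x^3   ⇒   f'(x) = 15·x^2
  g(x) = 3·x^3 + 2·x^2   ⇒   g'(x) = 9·x^2 + 4·x
  lim(x→∞) f'(x)/g'(x) = lim(x→∞) (15·x^2)/(9·x^2 + 4·x)
  = 5/3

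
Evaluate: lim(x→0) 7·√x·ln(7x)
This is a 0·∞ indeterminate form.

Rewrite 0·∞ as a quotient (0/0 or ∞/∞ form), then apply L'Hôpital's rule:
  lim(x→0) 7·√x·ln(7x) = 0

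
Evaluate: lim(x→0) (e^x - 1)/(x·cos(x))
This is a 0/0 indeterminate form.

Apply L'Hôpital's rule: differentiate numerator and denominator separately.
  f(x) = e^(x) - 1   ⇒   f'(x) = e^(x)
  g(x) = x·cos(x)   ⇒   g'(x) = -x·sin(x) + cos(x)
  lim(x→0) f'(x)/g'(x) = lim(x→0) (e^(x))/(-x·sin(x) + cos(x))
  = 1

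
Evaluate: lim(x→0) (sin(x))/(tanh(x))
This is a 0/0 indeterminate form.

Apply L'Hôpital's rule: differentiate numerator and denominator separately.
  f(x) = sin(x)   ⇒   f'(x) = cos(x)
  g(x) = tanh(x)   ⇒   g'(x) = 1 - tanh(x)^2
  lim(x→0) f'(x)/g'(x) = lim(x→0) (cos(x))/(1 - tanh(x)^2)
  = 1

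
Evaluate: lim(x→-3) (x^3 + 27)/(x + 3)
This is a standard limit.

Factor or rationalize the expression:
  lim(x→-3) (x^3 + 27)/(x + 3) = 27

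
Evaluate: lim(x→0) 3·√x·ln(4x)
This is a 0·∞ indeterminate form.

Rewrite 0·∞ as a quotient (0/0 or ∞/∞ form), then apply L'Hôpital's rule:
  lim(x→0) 3·√x·ln(4x) = 0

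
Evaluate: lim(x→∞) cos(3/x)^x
This is an exponential indeterminate form.

For exponential indeterminate forms, take the natural log:
  Let L = lim(x→∞) cos(3/x)^x
  Then ln(L) = lim(x→∞) [exponent × ln(base)]
  Evaluate using L'Hôpital or standard limits, then exponentiate.
  L = 1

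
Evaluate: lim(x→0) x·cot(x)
This is a 0·∞ indeterminate form.

Rewrite 0·∞ as a quotient (0/0 or ∞/∞ form), then apply L'Hôpital's rule:
  lim(x→0) x·cot(x) = 1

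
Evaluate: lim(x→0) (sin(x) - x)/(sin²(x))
This is a 0/0 indeterminate form.

Apply L'Hôpital's rule: differentiate numerator and denominator separately.
  f(x) = -x + sin(x)   ⇒   f'(x) = cos(x) - 1
  g(x) = sin(x)^2   ⇒   g'(x) = 2·sin(x)·cos(x)
  lim(x→0) f'(x)/g'(x) = lim(x→0) (cos(x) - 1)/(2·sin(x)·cos(x))
  = 0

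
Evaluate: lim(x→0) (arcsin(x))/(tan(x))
This is a 0/0 indeterminate form.

Apply L'Hôpital's rule: differentiate numerator and denominator separately.
  f(x) = asin(x)   ⇒   f'(x) = 1/sqrt(1 - x^2)
  g(x) = tan(x)   ⇒   g'(x) = tan(x)^2 + 1
  lim(x→0) f'(x)/g'(x) = lim(x→0) (1/sqrt(1 - x^2))/(tan(x)^2 + 1)
  = 1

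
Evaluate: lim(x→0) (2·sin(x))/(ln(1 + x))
This is a 0/0 indeterminate form.

Apply L'Hôpital's rule: differentiate numerator and denominator separately.
  f(x) = 2·sin(x)   ⇒   f'(x) = 2·cos(x)
  g(x) = ln(x + 1)   ⇒   g'(x) = 1/(x + 1)
  lim(x→0) f'(x)/g'(x) = lim(x→0) (2·cos(x))/(1/(x + 1))
  = 2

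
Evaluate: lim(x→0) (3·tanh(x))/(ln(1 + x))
This is a 0/0 indeterminate form.

Apply L'Hôpital's rule: differentiate numerator and denominator separately.
  f(x) = 3·tanh(x)   ⇒   f'(x) = 3 - 3·tanh(x)^2
  g(x) = ln(x + 1)   ⇒   g'(x) = 1/(x + 1)
  lim(x→0) f'(x)/g'(x) = lim(x→0) (3 - 3·tanh(x)^2)/(1/(x + 1))
  = 3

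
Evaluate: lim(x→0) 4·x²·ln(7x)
This is a 0·∞ indeterminate form.

Rewrite 0·∞ as a quotient (0/0 or ∞/∞ form), then apply L'Hôpital's rule:
  lim(x→0) 4·x²·ln(7x) = 0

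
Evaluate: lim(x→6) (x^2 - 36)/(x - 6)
This is a standard limit.

Factor or rationalize the expression:
  lim(x→6) (x^2 - 36)/(x - 6) = 12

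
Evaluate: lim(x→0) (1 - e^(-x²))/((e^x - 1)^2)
This is a 0/0 indeterminate form.

Apply L'Hôpital's rule: differentiate numerator and denominator separately.
  f(x) = 1 - e^(-x^2)   ⇒   f'(x) = 2·x·e^(-x^2)
  g(x) = (e^(x) - 1)^2   ⇒   g'(x) = 2·(e^(x) - 1)·e^(x)
  lim(x→0) f'(x)/g'(x) = lim(x→0) (2·x·e^(-x^2))/(2·(e^(x) - 1)·e^(x))
  = 1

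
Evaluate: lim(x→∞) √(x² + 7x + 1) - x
This is an ∞-∞ indeterminate form.

Combine fractions or rationalize to convert ∞-∞ to 0/0 form:
  lim(x→∞) √(x² + 7x + 1) - x = 7/2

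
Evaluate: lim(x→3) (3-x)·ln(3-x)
This is a 0·∞ indeterminate form.

Rewrite 0·∞ as a quotient (0/0 or ∞/∞ form), then apply L'Hôpital's rule:
  lim(x→3) (3-x)·ln(3-x) = 0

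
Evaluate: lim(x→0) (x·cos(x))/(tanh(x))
This is a 0/0 indeterminate form.

Apply L'Hôpital's rule: differentiate numerator and denominator separately.
  f(x) = x·cos(x)   ⇒   f'(x) = -x·sin(x) + cos(x)
  g(x) = tanh(x)   ⇒   g'(x) = 1 - tanh(x)^2
  lim(x→0) f'(x)/g'(x) = lim(x→0) (-x·sin(x) + cos(x))/(1 - tanh(x)^2)
  = 1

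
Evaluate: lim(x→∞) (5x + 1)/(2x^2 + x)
This is an ∞/∞ indeterminate form.

Apply L'Hôpital's rule: differentiate numerator and denominator separately.
  f(x) = 5·x + 1   ⇒   f'(x) = 5
  g(x) = 2·x^2 + x   ⇒   g'(x) = 4·x + 1
  lim(x→∞) f'(x)/g'(x) = lim(x→∞) (5)/(4·x + 1)
  = 0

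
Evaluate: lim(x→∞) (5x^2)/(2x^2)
This is an ∞/∞ indeterminate form.

Apply L'Hôpital's rule: differentiate numerator and denominator separately.
  f(x) = 5·x^2   ⇒   f'(x) = 10·x
  g(x) = 2·x^2   ⇒   g'(x) = 4·x
  lim(x→∞) f'(x)/g'(x) = lim(x→∞) (10·x)/(4·x)
  = 5/2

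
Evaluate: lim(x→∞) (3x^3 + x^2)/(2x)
This is an ∞/∞ indeterminate form.

Apply L'Hôpital's rule: differentiate numerator and denominator separately.
  f(x) = 3·x^3 + x^2   ⇒   f'(x) = 9·x^2 + 2·x
  g(x) = 2·x   ⇒   g'(x) = 2
  lim(x→∞) f'(x)/g'(x) = lim(x→∞) (9·x^2 + 2·x)/(2)
  = ∞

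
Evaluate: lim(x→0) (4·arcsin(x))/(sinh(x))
This is a 0/0 indeterminate form.

Apply L'Hôpital's rule: differentiate numerator and denominator separately.
  f(x) = 4·asin(x)   ⇒   f'(x) = 4/sqrt(1 - x^2)
  g(x) = sinh(x)   ⇒   g'(x) = cosh(x)
  lim(x→0) f'(x)/g'(x) = lim(x→0) (4/sqrt(1 - x^2))/(cosh(x))
  = 4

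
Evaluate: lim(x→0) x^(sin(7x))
This is an exponential indeterminate form.

For exponential indeterminate forms, take the natural log:
  Let L = lim(x→0) x^(sin(7x))
  Then ln(L) = lim(x→0) [exponent × ln(base)]
  Evaluate using L'Hôpital or standard limits, then exponentiate.
  L = 1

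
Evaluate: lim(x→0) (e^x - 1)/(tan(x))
This is a 0/0 indeterminate form.

Apply L'Hôpital's rule: differentiate numerator and denominator separately.
  f(x) = e^(x) - 1   ⇒   f'(x) = e^(x)
  g(x) = tan(x)   ⇒   g'(x) = tan(x)^2 + 1
  lim(x→0) f'(x)/g'(x) = lim(x→0) (e^(x))/(tan(x)^2 + 1)
  = 1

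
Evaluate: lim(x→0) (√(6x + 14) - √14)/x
This is a standard limit.

Factor or rationalize the expression:
  lim(x→0) (√(6x + 14) - √14)/x = 3·sqrt(14)/14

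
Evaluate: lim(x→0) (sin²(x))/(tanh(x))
This is a 0/0 indeterminate form.

Apply L'Hôpital's rule: differentiate numerator and denominator separately.
  f(x) = sin(x)^2   ⇒   f'(x) = 2·sin(x)·cos(x)
  g(x) = tanh(x)   ⇒   g'(x) = 1 - tanh(x)^2
  lim(x→0) f'(x)/g'(x) = lim(x→0) (2·sin(x)·cos(x))/(1 - tanh(x)^2)
  = 0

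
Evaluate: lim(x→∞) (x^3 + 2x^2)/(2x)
This is an ∞/∞ indeterminate form.

Apply L'Hôpital's rule: differentiate numerator and denominator separately.
  f(x) = x^3 + 2·x^2   ⇒   f'(x) = 3·x^2 + 4·x
  g(x) = 2·x   ⇒   g'(x) = 2
  lim(x→∞) f'(x)/g'(x) = lim(x→∞) (3·x^2 + 4·x)/(2)
  = ∞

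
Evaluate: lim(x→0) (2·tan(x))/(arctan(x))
This is a 0/0 indeterminate form.

Apply L'Hôpital's rule: differentiate numerator and denominator separately.
  f(x) = 2·tan(x)   ⇒   f'(x) = 2·tan(x)^2 + 2
  g(x) = atan(x)   ⇒   g'(x) = 1/(x^2 + 1)
  lim(x→0) f'(x)/g'(x) = lim(x→0) (2·tan(x)^2 + 2)/(1/(x^2 + 1))
  = 2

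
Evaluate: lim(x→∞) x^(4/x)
This is an exponential indeterminate form.

For exponential indeterminate forms, take the natural log:
  Let L = lim(x→∞) x^(4/x)
  Then ln(L) = lim(x→∞) [exponent × ln(base)]
  Evaluate using L'Hôpital or standard limits, then exponentiate.
  L = 1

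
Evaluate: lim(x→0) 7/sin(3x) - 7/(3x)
This is an ∞-∞ indeterminate form.

Combine fractions or rationalize to convert ∞-∞ to 0/0 form:
  lim(x→0) 7/sin(3x) - 7/(3x) = 0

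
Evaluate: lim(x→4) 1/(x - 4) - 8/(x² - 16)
This is an ∞-∞ indeterminate form.

Combine fractions or rationalize to convert ∞-∞ to 0/0 form:
  lim(x→4) 1/(x - 4) - 8/(x² - 16) = 1/8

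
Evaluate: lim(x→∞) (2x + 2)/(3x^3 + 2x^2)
This is an ∞/∞ indeterminate form.

Apply L'Hôpital's rule: differentiate numerator and denominator separately.
  f(x) = 2·x + 2   ⇒   f'(x) = 2
  g(x) = 3·x^3 + 2·x^2   ⇒   g'(x) = 9·x^2 + 4·x
  lim(x→∞) f'(x)/g'(x) = lim(x→∞) (2)/(9·x^2 + 4·x)
  = 0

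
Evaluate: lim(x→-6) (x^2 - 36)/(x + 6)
This is a standard limit.

Factor or rationalize the expression:
  lim(x→-6) (x^2 - 36)/(x + 6) = -12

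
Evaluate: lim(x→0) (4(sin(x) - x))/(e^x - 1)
This is a 0/0 indeterminate form.

Apply L'Hôpital's rule: differentiate numerator and denominator separately.
  f(x) = -4·x + 4·sin(x)   ⇒   f'(x) = 4·cos(x) - 4
  g(x) = e^(x) - 1   ⇒   g'(x) = e^(x)
  lim(x→0) f'(x)/g'(x) = lim(x→0) (4·cos(x) - 4)/(e^(x))
  = 0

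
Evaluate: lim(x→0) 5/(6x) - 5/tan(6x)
This is an ∞-∞ indeterminate form.

Combine fractions or rationalize to convert ∞-∞ to 0/0 form:
  lim(x→0) 5/(6x) - 5/tan(6x) = 0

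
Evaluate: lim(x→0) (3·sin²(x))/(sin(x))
This is a 0/0 indeterminate form.

Apply L'Hôpital's rule: differentiate numerator and denominator separately.
  f(x) = 3·sin(x)^2   ⇒   f'(x) = 6·sin(x)·cos(x)
  g(x) = sin(x)   ⇒   g'(x) = cos(x)
  lim(x→0) f'(x)/g'(x) = lim(x→0) (6·sin(x)·cos(x))/(cos(x))
  = 0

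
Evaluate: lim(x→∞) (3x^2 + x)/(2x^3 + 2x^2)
This is an ∞/∞ indeterminate form.

Apply L'Hôpital's rule: differentiate numerator and denominator separately.
  f(x) = 3·x^2 + x   ⇒   f'(x) = 6·x + 1
  g(x) = 2·x^3 + 2·x^2   ⇒   g'(x) = 6·x^2 + 4·x
  lim(x→∞) f'(x)/g'(x) = lim(x→∞) (6·x + 1)/(6·x^2 + 4·x)
  = 0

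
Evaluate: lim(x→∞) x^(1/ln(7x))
This is an exponential indeterminate form.

For exponential indeterminate forms, take the natural log:
  Let L = lim(x→∞) x^(1/ln(7x))
  Then ln(L) = lim(x→∞) [exponent × ln(base)]
  Evaluate using L'Hôpital or standard limits, then exponentiate.
  L = e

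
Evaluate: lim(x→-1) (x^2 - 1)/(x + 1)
This is a standard limit.

Factor or rationalize the expression:
  lim(x→-1) (x^2 - 1)/(x + 1) = -2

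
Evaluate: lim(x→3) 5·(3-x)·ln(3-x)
This is a 0·∞ indeterminate form.

Rewrite 0·∞ as a quotient (0/0 or ∞/∞ form), then apply L'Hôpital's rule:
  lim(x→3) 5·(3-x)·ln(3-x) = 0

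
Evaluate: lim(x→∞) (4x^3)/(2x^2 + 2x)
This is an ∞/∞ indeterminate form.

Apply L'Hôpital's rule: differentiate numerator and denominator separately.
  f(x) = 4·x^3   ⇒   f'(x) = 12·x^2
  g(x) = 2·x^2 + 2·x   ⇒   g'(x) = 4·x + 2
  lim(x→∞) f'(x)/g'(x) = lim(x→∞) (12·x^2)/(4·x + 2)
  = ∞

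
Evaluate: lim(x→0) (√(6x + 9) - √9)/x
This is a standard limit.

Factor or rationalize the expression:
  lim(x→0) (√(6x + 9) - √9)/x = 1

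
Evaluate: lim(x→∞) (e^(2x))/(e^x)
This is an ∞/∞ indeterminate form.

Apply L'Hôpital's rule: differentiate numerator and denominator separately.
  f(x) = e^(2·x)   ⇒   f'(x) = 2·e^(2·x)
  g(x) = e^(x)   ⇒   g'(x) = e^(x)
  lim(x→∞) f'(x)/g'(x) = lim(x→∞) (2·e^(2·x))/(e^(x))
  = ∞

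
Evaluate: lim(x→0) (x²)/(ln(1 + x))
This is a 0/0 indeterminate form.

Apply L'Hôpital's rule: differentiate numerator and denominator separately.
  f(x) = x^2   ⇒   f'(x) = 2·x
  g(x) = ln(x + 1)   ⇒   g'(x) = 1/(x + 1)
  lim(x→0) f'(x)/g'(x) = lim(x→0) (2·x)/(1/(x + 1))
  = 0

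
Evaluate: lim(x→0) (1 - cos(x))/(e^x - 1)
This is a 0/0 indeterminate form.

Apply L'Hôpital's rule: differentiate numerator and denominator separately.
  f(x) = 1 - cos(x)   ⇒   f'(x) = sin(x)
  g(x) = e^(x) - 1   ⇒   g'(x) = e^(x)
  lim(x→0) f'(x)/g'(x) = lim(x→0) (sin(x))/(e^(x))
  = 0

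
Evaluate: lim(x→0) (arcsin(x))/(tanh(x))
This is a 0/0 indeterminate form.

Apply L'Hôpital's rule: differentiate numerator and denominator separately.
  f(x) = asin(x)   ⇒   f'(x) = 1/sqrt(1 - x^2)
  g(x) = tanh(x)   ⇒   g'(x) = 1 - tanh(x)^2
  lim(x→0) f'(x)/g'(x) = lim(x→0) (1/sqrt(1 - x^2))/(1 - tanh(x)^2)
  = 1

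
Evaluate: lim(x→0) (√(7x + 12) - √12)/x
This is a standard limit.

Factor or rationalize the expression:
  lim(x→0) (√(7x + 12) - √12)/x = 7·sqrt(3)/12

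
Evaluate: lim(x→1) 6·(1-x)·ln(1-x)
This is a 0·∞ indeterminate form.

Rewrite 0·∞ as a quotient (0/0 or ∞/∞ form), then apply L'Hôpital's rule:
  lim(x→1) 6·(1-x)·ln(1-x) = 0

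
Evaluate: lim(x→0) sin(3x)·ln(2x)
This is a 0·∞ indeterminate form.

Rewrite 0·∞ as a quotient (0/0 or ∞/∞ form), then apply L'Hôpital's rule:
  lim(x→0) sin(3x)·ln(2x) = 0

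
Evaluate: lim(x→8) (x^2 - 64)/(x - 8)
This is a standard limit.

Factor or rationalize the expression:
  lim(x→8) (x^2 - 64)/(x - 8) = 16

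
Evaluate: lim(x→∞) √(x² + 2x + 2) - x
This is an ∞-∞ indeterminate form.

Combine fractions or rationalize to convert ∞-∞ to 0/0 form:
  lim(x→∞) √(x² + 2x + 2) - x = 1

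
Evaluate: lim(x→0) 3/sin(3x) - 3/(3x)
This is an ∞-∞ indeterminate form.

Combine fractions or rationalize to convert ∞-∞ to 0/0 form:
  lim(x→0) 3/sin(3x) - 3/(3x) = 0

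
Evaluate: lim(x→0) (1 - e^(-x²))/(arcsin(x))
This is a 0/0 indeterminate form.

Apply L'Hôpital's rule: differentiate numerator and denominator separately.
  f(x) = 1 - e^(-x^2)   ⇒   f'(x) = 2·x·e^(-x^2)
  g(x) = asin(x)   ⇒   g'(x) = 1/sqrt(1 - x^2)
  lim(x→0) f'(x)/g'(x) = lim(x→0) (2·x·e^(-x^2))/(1/sqrt(1 - x^2))
  = 0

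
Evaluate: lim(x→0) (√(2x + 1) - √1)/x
This is a standard limit.

Factor or rationalize the expression:
  lim(x→0) (√(2x + 1) - √1)/x = 1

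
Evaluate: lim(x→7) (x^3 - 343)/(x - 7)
This is a standard limit.

Factor or rationalize the expression:
  lim(x→7) (x^3 - 343)/(x - 7) = 147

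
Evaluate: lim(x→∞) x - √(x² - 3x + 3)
This is an ∞-∞ indeterminate form.

Combine fractions or rationalize to convert ∞-∞ to 0/0 form:
  lim(x→∞) x - √(x² - 3x + 3) = 3/2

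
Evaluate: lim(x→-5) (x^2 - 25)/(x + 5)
This is a standard limit.

Factor or rationalize the expression:
  lim(x→-5) (x^2 - 25)/(x + 5) = -10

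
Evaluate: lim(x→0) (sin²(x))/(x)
This is a 0/0 indeterminate form.

Apply L'Hôpital's rule: differentiate numerator and denominator separately.
  f(x) = sin(x)^2   ⇒   f'(x) = 2·sin(x)·cos(x)
  g(x) = x   ⇒   g'(x) = 1
  lim(x→0) f'(x)/g'(x) = lim(x→0) (2·sin(x)·cos(x))/(1)
  = 0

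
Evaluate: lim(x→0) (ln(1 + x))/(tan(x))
This is a 0/0 indeterminate form.

Apply L'Hôpital's rule: differentiate numerator and denominator separately.
  f(x) = ln(x + 1)   ⇒   f'(x) = 1/(x + 1)
  g(x) = tan(x)   ⇒   g'(x) = tan(x)^2 + 1
  lim(x→0) f'(x)/g'(x) = lim(x→0) (1/(x + 1))/(tan(x)^2 + 1)
  = 1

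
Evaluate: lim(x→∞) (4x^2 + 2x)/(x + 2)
This is an ∞/∞ indeterminate form.

Apply L'Hôpital's rule: differentiate numerator and denominator separately.
  f(x) = 4·x^2 + 2·x   ⇒   f'(x) = 8·x + 2
  g(x) = x + 2   ⇒   g'(x) = 1
  lim(x→∞) f'(x)/g'(x) = lim(x→∞) (8·x + 2)/(1)
  = ∞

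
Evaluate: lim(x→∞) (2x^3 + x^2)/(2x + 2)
This is an ∞/∞ indeterminate form.

Apply L'Hôpital's rule: differentiate numerator and denominator separately.
  f(x) = 2·x^3 + x^2   ⇒   f'(x) = 6·x^2 + 2·x
  g(x) = 2·x + 2   ⇒   g'(x) = 2
  lim(x→∞) f'(x)/g'(x) = lim(x→∞) (6·x^2 + 2·x)/(2)
  = ∞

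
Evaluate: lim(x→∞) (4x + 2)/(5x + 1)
This is an ∞/∞ indeterminate form.

Apply L'Hôpital's rule: differentiate numerator and denominator separately.
  f(x) = 4·x + 2   ⇒   f'(x) = 4
  g(x) = 5·x + 1   ⇒   g'(x) = 5
  lim(x→∞) f'(x)/g'(x) = lim(x→∞) (4)/(5)
  = 4/5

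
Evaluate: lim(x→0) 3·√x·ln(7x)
This is a 0·∞ indeterminate form.

Rewrite 0·∞ as a quotient (0/0 or ∞/∞ form), then apply L'Hôpital's rule:
  lim(x→0) 3·√x·ln(7x) = 0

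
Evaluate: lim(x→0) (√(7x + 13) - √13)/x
This is a standard limit.

Factor or rationalize the expression:
  lim(x→0) (√(7x + 13) - √13)/x = 7·sqrt(13)/26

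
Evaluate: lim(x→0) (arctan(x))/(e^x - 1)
This is a 0/0 indeterminate form.

Apply L'Hôpital's rule: differentiate numerator and denominator separately.
  f(x) = atan(x)   ⇒   f'(x) = 1/(x^2 + 1)
  g(x) = e^(x) - 1   ⇒   g'(x) = e^(x)
  lim(x→0) f'(x)/g'(x) = lim(x→0) (1/(x^2 + 1))/(e^(x))
  = 1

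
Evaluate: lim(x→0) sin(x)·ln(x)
This is a 0·∞ indeterminate form.

Rewrite 0·∞ as a quotient (0/0 or ∞/∞ form), then apply L'Hôpital's rule:
  lim(x→0) sin(x)·ln(x) = 0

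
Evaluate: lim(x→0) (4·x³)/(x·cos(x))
This is a 0/0 indeterminate form.

Apply L'Hôpital's rule: differentiate numerator and denominator separately.
  f(x) = 4·x^3   ⇒   f'(x) = 12·x^2
  g(x) = x·cos(x)   ⇒   g'(x) = -x·sin(x) + cos(x)
  lim(x→0) f'(x)/g'(x) = lim(x→0) (12·x^2)/(-x·sin(x) + cos(x))
  = 0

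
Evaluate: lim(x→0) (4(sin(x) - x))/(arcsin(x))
This is a 0/0 indeterminate form.

Apply L'Hôpital's rule: differentiate numerator and denominator separately.
  f(x) = -4·x + 4·sin(x)   ⇒   f'(x) = 4·cos(x) - 4
  g(x) = asin(x)   ⇒   g'(x) = 1/sqrt(1 - x^2)
  lim(x→0) f'(x)/g'(x) = lim(x→0) (4·cos(x) - 4)/(1/sqrt(1 - x^2))
  = 0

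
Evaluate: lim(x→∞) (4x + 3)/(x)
This is an ∞/∞ indeterminate form.

Apply L'Hôpital's rule: differentiate numerator and denominator separately.
  f(x) = 4·x + 3   ⇒   f'(x) = 4
  g(x) = x   ⇒   g'(x) = 1
  lim(x→∞) f'(x)/g'(x) = lim(x→∞) (4)/(1)
  = 4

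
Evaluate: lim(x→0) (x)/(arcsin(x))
This is a 0/0 indeterminate form.

Apply L'Hôpital's rule: differentiate numerator and denominator separately.
  f(x) = x   ⇒   f'(x) = 1
  g(x) = asin(x)   ⇒   g'(x) = 1/sqrt(1 - x^2)
  lim(x→0) f'(x)/g'(x) = lim(x→0) (1)/(1/sqrt(1 - x^2))
  = 1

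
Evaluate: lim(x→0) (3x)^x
This is an exponential indeterminate form.

For exponential indeterminate forms, take the natural log:
  Let L = lim(x→0) (3x)^x
  Then ln(L) = lim(x→0) [exponent × ln(base)]
  Evaluate using L'Hôpital or standard limits, then exponentiate.
  L = 1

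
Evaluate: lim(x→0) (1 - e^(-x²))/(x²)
This is a 0/0 indeterminate form.

Apply L'Hôpital's rule: differentiate numerator and denominator separately.
  f(x) = 1 - e^(-x^2)   ⇒   f'(x) = 2·x·e^(-x^2)
  g(x) = x^2   ⇒   g'(x) = 2·x
  lim(x→0) f'(x)/g'(x) = lim(x→0) (2·x·e^(-x^2))/(2·x)
  = 1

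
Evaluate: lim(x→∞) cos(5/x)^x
This is an exponential indeterminate form.

For exponential indeterminate forms, take the natural log:
  Let L = lim(x→∞) cos(5/x)^x
  Then ln(L) = lim(x→∞) [exponent × ln(base)]
  Evaluate using L'Hôpital or standard limits, then exponentiate.
  L = 1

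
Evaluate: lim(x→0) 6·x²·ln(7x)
This is a 0·∞ indeterminate form.

Rewrite 0·∞ as a quotient (0/0 or ∞/∞ form), then apply L'Hôpital's rule:
  lim(x→0) 6·x²·ln(7x) = 0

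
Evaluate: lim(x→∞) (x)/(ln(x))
This is an ∞/∞ indeterminate form.

Apply L'Hôpital's rule: differentiate numerator and denominator separately.
  f(x) = x   ⇒   f'(x) = 1
  g(x) = ln(x)   ⇒   g'(x) = 1/x
  lim(x→∞) f'(x)/g'(x) = lim(x→∞) (1)/(1/x)
  = ∞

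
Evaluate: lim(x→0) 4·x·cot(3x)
This is a 0·∞ indeterminate form.

Rewrite 0·∞ as a quotient (0/0 or ∞/∞ form), then apply L'Hôpital's rule:
  lim(x→0) 4·x·cot(3x) = 4/3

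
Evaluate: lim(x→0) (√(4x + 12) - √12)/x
This is a standard limit.

Factor or rationalize the expression:
  lim(x→0) (√(4x + 12) - √12)/x = sqrt(3)/3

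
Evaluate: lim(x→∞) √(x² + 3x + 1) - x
This is an ∞-∞ indeterminate form.

Combine fractions or rationalize to convert ∞-∞ to 0/0 form:
  lim(x→∞) √(x² + 3x + 1) - x = 3/2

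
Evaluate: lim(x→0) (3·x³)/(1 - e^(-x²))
This is a 0/0 indeterminate form.

Apply L'Hôpital's rule: differentiate numerator and denominator separately.
  f(x) = 3·x^3   ⇒   f'(x) = 9·x^2
  g(x) = 1 - e^(-x^2)   ⇒   g'(x) = 2·x·e^(-x^2)
  lim(x→0) f'(x)/g'(x) = lim(x→0) (9·x^2)/(2·x·e^(-x^2))
  = 0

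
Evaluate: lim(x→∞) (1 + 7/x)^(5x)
This is an exponential indeterminate form.

For exponential indeterminate forms, take the natural log:
  Let L = lim(x→∞) (1 + 7/x)^(5x)
  Then ln(L) = lim(x→∞) [exponent × ln(base)]
  Evaluate using L'Hôpital or standard limits, then exponentiate.
  L = e^(35)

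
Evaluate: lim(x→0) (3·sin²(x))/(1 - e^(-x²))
This is a 0/0 indeterminate form.

Apply L'Hôpital's rule: differentiate numerator and denominator separately.
  f(x) = 3·sin(x)^2   ⇒   f'(x) = 6·sin(x)·cos(x)
  g(x) = 1 - e^(-x^2)   ⇒   g'(x) = 2·x·e^(-x^2)
  lim(x→0) f'(x)/g'(x) = lim(x→0) (6·sin(x)·cos(x))/(2·x·e^(-x^2))
  = 3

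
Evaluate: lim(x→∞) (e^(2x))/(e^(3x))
This is an ∞/∞ indeterminate form.

Apply L'Hôpital's rule: differentiate numerator and denominator separately.
  f(x) = e^(2·x)   ⇒   f'(x) = 2·e^(2·x)
  g(x) = e^(3·x)   ⇒   g'(x) = 3·e^(3·x)
  lim(x→∞) f'(x)/g'(x) = lim(x→∞) (2·e^(2·x))/(3·e^(3·x))
  = 0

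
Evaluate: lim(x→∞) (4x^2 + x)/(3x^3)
This is an ∞/∞ indeterminate form.

Apply L'Hôpital's rule: differentiate numerator and denominator separately.
  f(x) = 4·x^2 + x   ⇒   f'(x) = 8·x + 1
  g(x) = 3·x^3   ⇒   g'(x) = 9·x^2
  lim(x→∞) f'(x)/g'(x) = lim(x→∞) (8·x + 1)/(9·x^2)
  = 0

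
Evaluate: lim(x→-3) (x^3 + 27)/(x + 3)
This is a standard limit.

Factor or rationalize the expression:
  lim(x→-3) (x^3 + 27)/(x + 3) = 27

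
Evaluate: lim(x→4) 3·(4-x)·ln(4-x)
This is a 0·∞ indeterminate form.

Rewrite 0·∞ as a quotient (0/0 or ∞/∞ form), then apply L'Hôpital's rule:
  lim(x→4) 3·(4-x)·ln(4-x) = 0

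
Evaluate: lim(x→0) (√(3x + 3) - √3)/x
This is a standard limit.

Factor or rationalize the expression:
  lim(x→0) (√(3x + 3) - √3)/x = sqrt(3)/2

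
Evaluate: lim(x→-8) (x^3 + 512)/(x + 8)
This is a standard limit.

Factor or rationalize the expression:
  lim(x→-8) (x^3 + 512)/(x + 8) = 192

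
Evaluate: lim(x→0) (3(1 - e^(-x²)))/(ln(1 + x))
This is a 0/0 indeterminate form.

Apply L'Hôpital's rule: differentiate numerator and denominator separately.
  f(x) = 3 - 3·e^(-x^2)   ⇒   f'(x) = 6·x·e^(-x^2)
  g(x) = ln(x + 1)   ⇒   g'(x) = 1/(x + 1)
  lim(x→0) f'(x)/g'(x) = lim(x→0) (6·x·e^(-x^2))/(1/(x + 1))
  = 0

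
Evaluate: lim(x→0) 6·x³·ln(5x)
This is a 0·∞ indeterminate form.

Rewrite 0·∞ as a quotient (0/0 or ∞/∞ form), then apply L'Hôpital's rule:
  lim(x→0) 6·x³·ln(5x) = 0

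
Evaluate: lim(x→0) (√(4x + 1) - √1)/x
This is a standard limit.

Factor or rationalize the expression:
  lim(x→0) (√(4x + 1) - √1)/x = 2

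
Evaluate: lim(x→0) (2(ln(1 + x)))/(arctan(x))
This is a 0/0 indeterminate form.

Apply L'Hôpital's rule: differentiate numerator and denominator separately.
  f(x) = 2·ln(x + 1)   ⇒   f'(x) = 2/(x + 1)
  g(x) = atan(x)   ⇒   g'(x) = 1/(x^2 + 1)
  lim(x→0) f'(x)/g'(x) = lim(x→0) (2/(x + 1))/(1/(x^2 + 1))
  = 2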